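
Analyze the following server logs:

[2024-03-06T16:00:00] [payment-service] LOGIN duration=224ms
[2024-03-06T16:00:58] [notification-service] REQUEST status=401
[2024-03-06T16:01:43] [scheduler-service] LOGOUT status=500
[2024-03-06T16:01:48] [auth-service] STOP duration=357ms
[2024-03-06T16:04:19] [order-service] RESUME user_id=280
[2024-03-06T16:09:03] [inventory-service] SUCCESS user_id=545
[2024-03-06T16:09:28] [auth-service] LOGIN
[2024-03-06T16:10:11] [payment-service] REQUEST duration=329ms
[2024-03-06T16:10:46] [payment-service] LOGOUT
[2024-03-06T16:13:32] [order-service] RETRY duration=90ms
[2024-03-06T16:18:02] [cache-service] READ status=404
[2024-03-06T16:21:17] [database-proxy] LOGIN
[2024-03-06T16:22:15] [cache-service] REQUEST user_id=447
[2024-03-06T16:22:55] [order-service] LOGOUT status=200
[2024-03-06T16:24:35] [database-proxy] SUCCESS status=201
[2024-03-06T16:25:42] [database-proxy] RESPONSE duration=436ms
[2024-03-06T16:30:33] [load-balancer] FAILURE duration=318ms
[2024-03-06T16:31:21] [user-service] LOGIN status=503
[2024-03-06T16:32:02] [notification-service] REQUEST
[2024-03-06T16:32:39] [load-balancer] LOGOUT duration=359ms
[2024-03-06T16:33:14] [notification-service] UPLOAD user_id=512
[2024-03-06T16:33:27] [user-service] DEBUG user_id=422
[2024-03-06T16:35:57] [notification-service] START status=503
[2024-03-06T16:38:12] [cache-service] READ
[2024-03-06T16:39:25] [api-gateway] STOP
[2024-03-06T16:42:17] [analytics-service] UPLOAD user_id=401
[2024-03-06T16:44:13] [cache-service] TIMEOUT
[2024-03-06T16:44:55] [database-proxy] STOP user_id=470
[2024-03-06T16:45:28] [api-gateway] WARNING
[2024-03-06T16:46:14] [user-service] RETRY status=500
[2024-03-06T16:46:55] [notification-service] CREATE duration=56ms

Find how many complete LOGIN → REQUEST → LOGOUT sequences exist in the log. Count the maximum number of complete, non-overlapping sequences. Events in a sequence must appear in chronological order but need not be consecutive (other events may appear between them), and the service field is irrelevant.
4

To count sequences:

1. Look for pattern: LOGIN → REQUEST → LOGOUT
2. Greedily scan the log in chronological order, matching each sequence element in turn (ignoring service)
3. Each time the full pattern completes, increment the count and restart matching from the next event
4. Complete non-overlapping sequences found: 4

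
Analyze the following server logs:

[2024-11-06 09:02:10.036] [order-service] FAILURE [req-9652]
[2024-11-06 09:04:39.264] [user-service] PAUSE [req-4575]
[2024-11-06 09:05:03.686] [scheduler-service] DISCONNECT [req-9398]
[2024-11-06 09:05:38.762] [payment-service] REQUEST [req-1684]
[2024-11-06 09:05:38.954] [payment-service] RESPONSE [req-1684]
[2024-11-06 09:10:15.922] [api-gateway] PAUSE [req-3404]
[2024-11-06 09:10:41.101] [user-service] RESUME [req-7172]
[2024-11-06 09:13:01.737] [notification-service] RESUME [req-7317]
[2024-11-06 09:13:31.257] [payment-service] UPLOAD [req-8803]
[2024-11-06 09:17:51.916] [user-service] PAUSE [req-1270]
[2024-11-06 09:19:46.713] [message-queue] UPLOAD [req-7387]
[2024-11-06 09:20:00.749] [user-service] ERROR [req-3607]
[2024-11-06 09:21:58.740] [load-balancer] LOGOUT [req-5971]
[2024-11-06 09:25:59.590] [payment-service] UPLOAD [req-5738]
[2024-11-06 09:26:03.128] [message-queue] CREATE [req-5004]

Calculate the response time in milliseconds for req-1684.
192

To calculate latency:

1. Find REQUEST with id req-1684: 2024-11-06 09:05:38.762
2. Find RESPONSE with id req-1684: 2024-11-06 09:05:38.954
3. Latency: 2024-11-06 09:05:38.954 - 2024-11-06 09:05:38.762 = 192ms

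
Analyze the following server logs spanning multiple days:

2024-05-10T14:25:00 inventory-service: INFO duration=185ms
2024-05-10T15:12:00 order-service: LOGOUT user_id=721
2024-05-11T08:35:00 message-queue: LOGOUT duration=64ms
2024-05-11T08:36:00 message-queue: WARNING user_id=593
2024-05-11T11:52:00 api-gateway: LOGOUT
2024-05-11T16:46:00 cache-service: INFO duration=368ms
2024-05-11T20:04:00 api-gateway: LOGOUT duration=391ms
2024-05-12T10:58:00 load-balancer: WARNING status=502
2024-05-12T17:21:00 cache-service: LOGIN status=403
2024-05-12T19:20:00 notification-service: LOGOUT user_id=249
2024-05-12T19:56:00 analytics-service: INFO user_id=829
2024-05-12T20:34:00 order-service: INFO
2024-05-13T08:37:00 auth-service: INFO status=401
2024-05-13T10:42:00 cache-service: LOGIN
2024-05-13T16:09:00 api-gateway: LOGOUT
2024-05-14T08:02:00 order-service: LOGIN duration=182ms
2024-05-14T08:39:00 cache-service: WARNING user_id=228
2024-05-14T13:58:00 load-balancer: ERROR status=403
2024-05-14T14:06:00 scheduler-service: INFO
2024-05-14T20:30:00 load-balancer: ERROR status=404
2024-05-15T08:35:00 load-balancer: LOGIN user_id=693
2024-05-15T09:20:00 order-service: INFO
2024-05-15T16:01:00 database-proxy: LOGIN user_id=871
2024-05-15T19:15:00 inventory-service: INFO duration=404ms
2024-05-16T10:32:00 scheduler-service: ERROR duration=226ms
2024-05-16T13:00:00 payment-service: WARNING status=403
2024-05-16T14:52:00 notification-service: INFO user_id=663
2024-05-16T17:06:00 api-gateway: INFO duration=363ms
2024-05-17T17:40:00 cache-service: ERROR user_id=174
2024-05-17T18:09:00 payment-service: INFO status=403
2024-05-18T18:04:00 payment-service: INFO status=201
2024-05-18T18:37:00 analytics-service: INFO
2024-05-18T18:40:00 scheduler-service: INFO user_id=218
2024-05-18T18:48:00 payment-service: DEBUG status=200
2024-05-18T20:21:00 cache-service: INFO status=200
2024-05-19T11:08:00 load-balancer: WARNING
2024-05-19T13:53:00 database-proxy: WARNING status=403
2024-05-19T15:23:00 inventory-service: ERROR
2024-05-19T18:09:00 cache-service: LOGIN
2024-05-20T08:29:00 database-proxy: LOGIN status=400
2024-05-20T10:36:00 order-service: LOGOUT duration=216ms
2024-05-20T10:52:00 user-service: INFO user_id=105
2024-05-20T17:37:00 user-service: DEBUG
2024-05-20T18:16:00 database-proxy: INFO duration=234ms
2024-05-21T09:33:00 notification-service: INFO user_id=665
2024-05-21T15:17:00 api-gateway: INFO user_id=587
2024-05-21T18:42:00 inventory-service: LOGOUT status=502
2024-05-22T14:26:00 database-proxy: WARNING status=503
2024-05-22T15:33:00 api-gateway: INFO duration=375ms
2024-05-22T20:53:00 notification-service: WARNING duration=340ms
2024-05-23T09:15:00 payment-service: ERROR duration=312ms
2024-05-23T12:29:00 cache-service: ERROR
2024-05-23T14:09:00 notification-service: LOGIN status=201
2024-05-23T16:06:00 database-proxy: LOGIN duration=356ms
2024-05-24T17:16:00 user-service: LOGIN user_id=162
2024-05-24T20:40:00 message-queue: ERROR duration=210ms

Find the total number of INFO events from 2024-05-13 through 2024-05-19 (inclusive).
11

To filter by date range:

1. Date range: 2024-05-13 through 2024-05-19, both dates inclusive
2. Filter for INFO events whose date falls in this range
3. Count matching events: 11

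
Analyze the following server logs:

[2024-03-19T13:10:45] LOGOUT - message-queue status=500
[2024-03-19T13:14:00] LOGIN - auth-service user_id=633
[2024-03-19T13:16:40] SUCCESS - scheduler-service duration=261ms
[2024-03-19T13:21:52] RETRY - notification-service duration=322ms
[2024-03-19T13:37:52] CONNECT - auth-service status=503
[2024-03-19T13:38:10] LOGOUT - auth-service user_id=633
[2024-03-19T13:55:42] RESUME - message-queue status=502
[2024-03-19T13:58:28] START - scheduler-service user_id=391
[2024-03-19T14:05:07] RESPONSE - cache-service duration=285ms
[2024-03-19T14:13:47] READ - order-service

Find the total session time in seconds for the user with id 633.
1450

To calculate session duration:

1. Find LOGIN event for user_id=633: 2024-03-19T13:14:00
2. Find LOGOUT event for user_id=633: 2024-03-19T13:38:10
3. Session duration: 2024-03-19T13:38:10 - 2024-03-19T13:14:00 = 1450 seconds (24 minutes)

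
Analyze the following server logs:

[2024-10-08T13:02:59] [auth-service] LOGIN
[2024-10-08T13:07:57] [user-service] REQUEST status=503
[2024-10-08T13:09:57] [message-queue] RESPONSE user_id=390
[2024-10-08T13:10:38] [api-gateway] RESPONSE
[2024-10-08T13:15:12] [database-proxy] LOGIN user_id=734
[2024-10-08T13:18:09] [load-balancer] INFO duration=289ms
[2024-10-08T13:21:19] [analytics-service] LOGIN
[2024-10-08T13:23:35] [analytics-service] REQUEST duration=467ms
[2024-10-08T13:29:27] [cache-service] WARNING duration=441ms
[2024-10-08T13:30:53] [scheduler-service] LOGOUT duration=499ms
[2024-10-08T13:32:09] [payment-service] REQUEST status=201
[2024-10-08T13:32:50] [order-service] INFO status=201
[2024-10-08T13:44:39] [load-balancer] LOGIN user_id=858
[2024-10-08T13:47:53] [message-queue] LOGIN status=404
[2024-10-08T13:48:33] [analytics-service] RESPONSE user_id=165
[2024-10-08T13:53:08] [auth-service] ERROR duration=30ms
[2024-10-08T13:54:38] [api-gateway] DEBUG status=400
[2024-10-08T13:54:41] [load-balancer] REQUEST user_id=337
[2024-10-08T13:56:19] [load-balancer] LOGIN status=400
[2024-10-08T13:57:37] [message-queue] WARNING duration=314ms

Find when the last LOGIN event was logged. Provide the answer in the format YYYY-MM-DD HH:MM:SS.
2024-10-08 13:56:19

To find the last event:

1. Filter for all LOGIN events
2. Sort by timestamp
3. Select the last one
4. Timestamp: 2024-10-08 13:56:19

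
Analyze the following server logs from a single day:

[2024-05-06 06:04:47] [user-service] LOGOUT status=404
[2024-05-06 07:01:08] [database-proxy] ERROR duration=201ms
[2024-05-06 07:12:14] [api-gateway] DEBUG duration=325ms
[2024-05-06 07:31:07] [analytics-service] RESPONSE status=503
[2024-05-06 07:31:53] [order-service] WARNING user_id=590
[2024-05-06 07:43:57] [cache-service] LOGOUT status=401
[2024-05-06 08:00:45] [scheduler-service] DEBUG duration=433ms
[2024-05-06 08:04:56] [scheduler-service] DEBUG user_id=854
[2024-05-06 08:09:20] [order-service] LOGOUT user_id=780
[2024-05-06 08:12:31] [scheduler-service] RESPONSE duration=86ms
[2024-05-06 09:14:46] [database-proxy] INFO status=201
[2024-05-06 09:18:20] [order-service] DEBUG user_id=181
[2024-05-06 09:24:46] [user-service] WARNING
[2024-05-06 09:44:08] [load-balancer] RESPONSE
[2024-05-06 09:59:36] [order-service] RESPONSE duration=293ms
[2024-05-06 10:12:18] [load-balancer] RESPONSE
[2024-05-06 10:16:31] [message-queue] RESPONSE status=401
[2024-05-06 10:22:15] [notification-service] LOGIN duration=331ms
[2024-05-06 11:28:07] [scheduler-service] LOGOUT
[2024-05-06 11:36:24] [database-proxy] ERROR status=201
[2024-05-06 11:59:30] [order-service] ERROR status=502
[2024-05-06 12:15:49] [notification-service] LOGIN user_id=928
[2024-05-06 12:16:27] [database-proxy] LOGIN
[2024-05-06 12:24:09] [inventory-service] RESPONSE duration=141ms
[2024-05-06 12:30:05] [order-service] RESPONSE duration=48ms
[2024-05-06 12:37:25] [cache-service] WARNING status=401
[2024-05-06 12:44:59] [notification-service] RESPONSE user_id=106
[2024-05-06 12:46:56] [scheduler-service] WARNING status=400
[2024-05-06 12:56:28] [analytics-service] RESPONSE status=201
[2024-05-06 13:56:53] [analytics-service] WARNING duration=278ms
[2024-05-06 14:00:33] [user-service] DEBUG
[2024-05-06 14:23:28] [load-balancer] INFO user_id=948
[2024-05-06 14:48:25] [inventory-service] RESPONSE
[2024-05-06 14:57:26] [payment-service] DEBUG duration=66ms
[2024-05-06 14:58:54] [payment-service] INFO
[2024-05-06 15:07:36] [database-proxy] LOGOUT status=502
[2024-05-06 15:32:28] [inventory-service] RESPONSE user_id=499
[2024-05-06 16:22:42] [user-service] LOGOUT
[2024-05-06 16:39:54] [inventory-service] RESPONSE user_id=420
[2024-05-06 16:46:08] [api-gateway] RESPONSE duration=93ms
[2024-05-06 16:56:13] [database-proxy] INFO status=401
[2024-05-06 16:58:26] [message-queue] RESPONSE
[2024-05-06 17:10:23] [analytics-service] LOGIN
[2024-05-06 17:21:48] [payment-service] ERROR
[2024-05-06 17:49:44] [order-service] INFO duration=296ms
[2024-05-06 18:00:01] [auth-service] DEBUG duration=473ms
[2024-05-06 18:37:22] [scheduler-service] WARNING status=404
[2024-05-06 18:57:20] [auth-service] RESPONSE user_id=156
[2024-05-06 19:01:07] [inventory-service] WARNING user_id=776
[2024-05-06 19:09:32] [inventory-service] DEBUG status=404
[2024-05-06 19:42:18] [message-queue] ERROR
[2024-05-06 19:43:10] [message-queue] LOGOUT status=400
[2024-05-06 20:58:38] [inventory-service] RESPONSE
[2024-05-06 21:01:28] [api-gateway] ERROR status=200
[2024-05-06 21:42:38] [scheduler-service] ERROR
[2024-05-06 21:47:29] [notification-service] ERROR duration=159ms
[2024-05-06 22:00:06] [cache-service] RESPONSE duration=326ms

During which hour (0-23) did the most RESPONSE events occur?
12

To find the peak hour:

1. Group all RESPONSE events by hour
2. Count events in each hour
3. Find hour with maximum count
4. Peak hour: 12 (with 4 events)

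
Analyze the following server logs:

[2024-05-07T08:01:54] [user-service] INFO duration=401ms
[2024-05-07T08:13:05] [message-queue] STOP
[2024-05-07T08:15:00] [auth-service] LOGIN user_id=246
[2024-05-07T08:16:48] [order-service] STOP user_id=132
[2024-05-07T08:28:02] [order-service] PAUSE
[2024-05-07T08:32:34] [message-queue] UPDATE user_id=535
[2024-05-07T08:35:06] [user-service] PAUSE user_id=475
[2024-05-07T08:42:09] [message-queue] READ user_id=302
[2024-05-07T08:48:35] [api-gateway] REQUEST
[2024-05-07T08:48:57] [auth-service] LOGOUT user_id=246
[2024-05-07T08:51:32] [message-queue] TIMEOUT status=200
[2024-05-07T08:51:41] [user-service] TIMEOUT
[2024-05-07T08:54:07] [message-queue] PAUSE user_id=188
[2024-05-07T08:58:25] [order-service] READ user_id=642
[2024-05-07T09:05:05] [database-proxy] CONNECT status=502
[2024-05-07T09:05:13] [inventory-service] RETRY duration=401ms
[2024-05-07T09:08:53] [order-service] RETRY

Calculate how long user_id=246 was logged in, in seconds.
2037

To calculate session duration:

1. Find LOGIN event for user_id=246: 2024-05-07T08:15:00
2. Find LOGOUT event for user_id=246: 2024-05-07T08:48:57
3. Session duration: 2024-05-07T08:48:57 - 2024-05-07T08:15:00 = 2037 seconds (33 minutes)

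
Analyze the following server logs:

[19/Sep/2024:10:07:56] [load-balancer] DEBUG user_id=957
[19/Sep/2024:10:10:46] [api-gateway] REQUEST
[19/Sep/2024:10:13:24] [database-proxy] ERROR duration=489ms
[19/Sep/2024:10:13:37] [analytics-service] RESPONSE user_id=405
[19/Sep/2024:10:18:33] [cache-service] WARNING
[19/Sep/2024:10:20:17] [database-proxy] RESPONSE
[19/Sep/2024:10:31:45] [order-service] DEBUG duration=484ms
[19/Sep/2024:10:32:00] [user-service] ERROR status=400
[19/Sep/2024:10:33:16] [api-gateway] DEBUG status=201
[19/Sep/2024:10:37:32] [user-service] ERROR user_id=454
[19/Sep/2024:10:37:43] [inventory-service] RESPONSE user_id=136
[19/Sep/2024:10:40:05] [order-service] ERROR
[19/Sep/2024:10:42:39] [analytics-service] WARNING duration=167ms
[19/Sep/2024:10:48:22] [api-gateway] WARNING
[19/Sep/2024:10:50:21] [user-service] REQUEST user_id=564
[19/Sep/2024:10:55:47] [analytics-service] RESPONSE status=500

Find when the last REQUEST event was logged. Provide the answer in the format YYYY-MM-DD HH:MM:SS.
2024-09-19 10:50:21

To find the last event:

1. Filter for all REQUEST events
2. Sort by timestamp
3. Select the last one
4. Timestamp: 2024-09-19 10:50:21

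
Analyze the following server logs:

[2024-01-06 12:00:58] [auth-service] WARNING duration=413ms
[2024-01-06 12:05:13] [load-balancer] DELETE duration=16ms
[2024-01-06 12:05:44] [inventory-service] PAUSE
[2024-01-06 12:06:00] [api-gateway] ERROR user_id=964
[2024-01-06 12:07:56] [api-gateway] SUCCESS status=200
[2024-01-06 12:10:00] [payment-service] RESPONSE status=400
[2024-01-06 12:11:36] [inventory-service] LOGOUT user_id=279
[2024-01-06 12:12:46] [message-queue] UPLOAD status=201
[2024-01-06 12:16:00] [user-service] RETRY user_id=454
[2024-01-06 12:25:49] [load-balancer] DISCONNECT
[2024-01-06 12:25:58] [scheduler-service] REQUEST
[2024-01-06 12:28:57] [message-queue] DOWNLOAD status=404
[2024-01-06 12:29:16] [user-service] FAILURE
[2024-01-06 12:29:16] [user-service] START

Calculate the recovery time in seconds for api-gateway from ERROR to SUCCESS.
116

To calculate recovery time:

1. Find ERROR event for api-gateway: 2024-01-06 12:06:00
2. Find next SUCCESS event for api-gateway: 2024-01-06 12:07:56
3. Recovery time: 2024-01-06 12:07:56 - 2024-01-06 12:06:00 = 116 seconds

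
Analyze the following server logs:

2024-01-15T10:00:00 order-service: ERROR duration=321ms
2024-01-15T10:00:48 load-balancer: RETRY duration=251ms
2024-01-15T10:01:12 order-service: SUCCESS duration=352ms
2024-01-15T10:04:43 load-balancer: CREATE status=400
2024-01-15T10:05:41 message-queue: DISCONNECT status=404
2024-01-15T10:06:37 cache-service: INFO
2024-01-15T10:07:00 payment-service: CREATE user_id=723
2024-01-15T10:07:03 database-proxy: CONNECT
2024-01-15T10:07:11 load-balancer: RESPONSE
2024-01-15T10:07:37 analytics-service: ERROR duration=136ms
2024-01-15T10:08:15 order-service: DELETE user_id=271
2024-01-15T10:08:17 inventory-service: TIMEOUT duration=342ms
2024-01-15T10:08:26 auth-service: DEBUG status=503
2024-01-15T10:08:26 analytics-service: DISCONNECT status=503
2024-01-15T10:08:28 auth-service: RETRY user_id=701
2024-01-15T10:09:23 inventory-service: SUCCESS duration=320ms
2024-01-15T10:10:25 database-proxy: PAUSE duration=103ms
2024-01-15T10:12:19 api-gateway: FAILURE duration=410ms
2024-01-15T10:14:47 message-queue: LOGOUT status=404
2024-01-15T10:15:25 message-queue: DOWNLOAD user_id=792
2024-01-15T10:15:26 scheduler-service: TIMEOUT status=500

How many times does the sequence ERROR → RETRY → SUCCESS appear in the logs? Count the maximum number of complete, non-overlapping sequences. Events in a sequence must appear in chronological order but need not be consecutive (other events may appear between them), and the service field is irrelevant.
2

To count sequences:

1. Look for pattern: ERROR → RETRY → SUCCESS
2. Greedily scan the log in chronological order, matching each sequence element in turn (ignoring service)
3. Each time the full pattern completes, increment the count and restart matching from the next event
4. Complete non-overlapping sequences found: 2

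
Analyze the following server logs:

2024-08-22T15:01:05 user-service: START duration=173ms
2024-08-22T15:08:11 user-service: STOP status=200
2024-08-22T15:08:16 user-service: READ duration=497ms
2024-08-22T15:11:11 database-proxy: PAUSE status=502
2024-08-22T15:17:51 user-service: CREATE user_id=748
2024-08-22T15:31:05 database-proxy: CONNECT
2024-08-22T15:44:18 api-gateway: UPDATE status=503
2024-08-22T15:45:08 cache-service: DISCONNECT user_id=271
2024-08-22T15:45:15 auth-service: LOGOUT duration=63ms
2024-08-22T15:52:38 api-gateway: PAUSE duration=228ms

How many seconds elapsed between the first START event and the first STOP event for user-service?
426

To find the time between events:

1. Locate the first START event for user-service: 2024-08-22T15:01:05
2. Locate the first STOP event for user-service: 2024-08-22T15:08:11
3. Calculate the difference: 2024-08-22T15:08:11 - 2024-08-22T15:01:05 = 426 seconds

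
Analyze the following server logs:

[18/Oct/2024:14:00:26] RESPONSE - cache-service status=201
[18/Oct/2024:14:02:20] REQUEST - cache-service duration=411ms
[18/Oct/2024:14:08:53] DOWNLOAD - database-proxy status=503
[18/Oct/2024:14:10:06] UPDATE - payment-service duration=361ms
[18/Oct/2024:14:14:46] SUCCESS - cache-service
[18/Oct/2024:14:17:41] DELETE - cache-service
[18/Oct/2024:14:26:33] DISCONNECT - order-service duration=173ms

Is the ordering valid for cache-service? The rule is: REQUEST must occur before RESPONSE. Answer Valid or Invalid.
Invalid

To validate ordering:

1. Required order: REQUEST → RESPONSE
2. Rule: REQUEST must occur before RESPONSE
3. Check actual order of events for cache-service
4. Result: Invalid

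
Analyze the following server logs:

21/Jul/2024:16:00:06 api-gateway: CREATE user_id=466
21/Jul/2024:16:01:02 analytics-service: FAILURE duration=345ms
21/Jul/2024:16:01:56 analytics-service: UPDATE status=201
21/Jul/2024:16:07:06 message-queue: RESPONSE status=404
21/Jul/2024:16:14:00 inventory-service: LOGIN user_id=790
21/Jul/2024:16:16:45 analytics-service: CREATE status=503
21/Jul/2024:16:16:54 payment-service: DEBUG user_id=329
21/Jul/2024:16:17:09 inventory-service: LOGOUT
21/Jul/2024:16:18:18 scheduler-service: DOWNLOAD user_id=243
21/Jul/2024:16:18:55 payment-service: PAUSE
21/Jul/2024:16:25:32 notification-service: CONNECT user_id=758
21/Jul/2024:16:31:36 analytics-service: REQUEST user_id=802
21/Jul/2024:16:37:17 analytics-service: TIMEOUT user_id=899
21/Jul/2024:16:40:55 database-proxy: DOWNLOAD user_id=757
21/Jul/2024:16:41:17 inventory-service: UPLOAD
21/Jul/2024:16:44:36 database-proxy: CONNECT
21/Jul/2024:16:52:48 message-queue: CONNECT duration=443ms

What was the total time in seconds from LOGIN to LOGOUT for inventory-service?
189

To calculate state duration:

1. Find LOGIN event for inventory-service: 21/Jul/2024:16:14:00
2. Find LOGOUT event for inventory-service: 21/Jul/2024:16:17:09
3. Calculate duration: 21/Jul/2024:16:17:09 - 21/Jul/2024:16:14:00 = 189 seconds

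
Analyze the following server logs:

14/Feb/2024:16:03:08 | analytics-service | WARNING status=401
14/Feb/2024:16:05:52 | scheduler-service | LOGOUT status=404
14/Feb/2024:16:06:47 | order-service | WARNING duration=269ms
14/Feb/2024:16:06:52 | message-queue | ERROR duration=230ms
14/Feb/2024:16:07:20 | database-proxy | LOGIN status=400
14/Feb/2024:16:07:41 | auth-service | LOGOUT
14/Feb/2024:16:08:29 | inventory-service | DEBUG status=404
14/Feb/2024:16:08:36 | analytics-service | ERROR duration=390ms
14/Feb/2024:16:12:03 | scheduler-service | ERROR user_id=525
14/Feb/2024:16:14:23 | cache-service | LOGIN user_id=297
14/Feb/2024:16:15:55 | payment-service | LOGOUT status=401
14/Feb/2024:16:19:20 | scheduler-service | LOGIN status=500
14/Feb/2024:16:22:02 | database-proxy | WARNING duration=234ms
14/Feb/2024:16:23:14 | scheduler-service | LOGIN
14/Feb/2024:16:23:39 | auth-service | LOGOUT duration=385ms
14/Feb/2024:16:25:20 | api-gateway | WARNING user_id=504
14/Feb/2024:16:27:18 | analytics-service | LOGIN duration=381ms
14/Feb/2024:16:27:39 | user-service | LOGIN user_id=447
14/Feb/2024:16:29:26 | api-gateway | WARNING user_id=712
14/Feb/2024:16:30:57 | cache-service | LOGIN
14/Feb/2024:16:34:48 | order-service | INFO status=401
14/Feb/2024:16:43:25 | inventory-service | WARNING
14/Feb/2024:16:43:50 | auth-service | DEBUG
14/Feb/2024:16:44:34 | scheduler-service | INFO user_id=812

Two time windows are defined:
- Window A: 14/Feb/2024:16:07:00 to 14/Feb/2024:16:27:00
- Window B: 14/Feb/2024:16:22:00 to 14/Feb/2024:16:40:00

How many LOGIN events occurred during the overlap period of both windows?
1

To find overlap events:

1. Window A: 14/Feb/2024:16:07:00 to 14/Feb/2024:16:27:00
2. Window B: 14/Feb/2024:16:22:00 to 14/Feb/2024:16:40:00
3. Overlap period: 14/Feb/2024:16:22:00 to 14/Feb/2024:16:27:00
4. Count LOGIN events in overlap: 1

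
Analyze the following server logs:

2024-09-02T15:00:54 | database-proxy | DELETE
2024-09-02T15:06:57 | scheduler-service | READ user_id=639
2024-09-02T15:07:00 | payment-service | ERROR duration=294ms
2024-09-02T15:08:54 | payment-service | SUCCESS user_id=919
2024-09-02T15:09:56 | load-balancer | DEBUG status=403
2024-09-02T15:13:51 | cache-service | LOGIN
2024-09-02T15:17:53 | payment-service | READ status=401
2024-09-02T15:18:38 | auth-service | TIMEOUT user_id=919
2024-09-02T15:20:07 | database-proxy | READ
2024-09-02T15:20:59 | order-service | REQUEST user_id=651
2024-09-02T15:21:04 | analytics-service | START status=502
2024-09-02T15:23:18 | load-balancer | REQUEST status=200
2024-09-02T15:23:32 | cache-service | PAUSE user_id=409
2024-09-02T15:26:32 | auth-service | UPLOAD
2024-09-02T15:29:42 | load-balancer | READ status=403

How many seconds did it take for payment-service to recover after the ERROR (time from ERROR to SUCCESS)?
114

To calculate recovery time:

1. Find ERROR event for payment-service: 2024-09-02T15:07:00
2. Find next SUCCESS event for payment-service: 2024-09-02T15:08:54
3. Recovery time: 2024-09-02T15:08:54 - 2024-09-02T15:07:00 = 114 seconds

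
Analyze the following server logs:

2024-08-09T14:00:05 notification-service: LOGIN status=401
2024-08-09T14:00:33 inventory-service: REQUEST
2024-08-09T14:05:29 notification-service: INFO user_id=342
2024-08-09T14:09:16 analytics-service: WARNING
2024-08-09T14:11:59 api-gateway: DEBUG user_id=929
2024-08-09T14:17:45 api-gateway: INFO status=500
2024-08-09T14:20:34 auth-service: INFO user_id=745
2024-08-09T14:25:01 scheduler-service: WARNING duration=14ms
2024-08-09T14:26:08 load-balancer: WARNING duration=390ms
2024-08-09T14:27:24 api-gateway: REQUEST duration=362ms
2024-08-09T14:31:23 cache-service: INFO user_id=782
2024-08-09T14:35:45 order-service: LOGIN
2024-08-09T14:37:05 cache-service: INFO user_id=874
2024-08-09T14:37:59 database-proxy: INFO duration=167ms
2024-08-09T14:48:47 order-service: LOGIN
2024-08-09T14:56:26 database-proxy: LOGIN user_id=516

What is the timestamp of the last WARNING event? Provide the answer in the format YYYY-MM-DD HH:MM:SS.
2024-08-09 14:26:08

To find the last event:

1. Filter for all WARNING events
2. Sort by timestamp
3. Select the last one
4. Timestamp: 2024-08-09 14:26:08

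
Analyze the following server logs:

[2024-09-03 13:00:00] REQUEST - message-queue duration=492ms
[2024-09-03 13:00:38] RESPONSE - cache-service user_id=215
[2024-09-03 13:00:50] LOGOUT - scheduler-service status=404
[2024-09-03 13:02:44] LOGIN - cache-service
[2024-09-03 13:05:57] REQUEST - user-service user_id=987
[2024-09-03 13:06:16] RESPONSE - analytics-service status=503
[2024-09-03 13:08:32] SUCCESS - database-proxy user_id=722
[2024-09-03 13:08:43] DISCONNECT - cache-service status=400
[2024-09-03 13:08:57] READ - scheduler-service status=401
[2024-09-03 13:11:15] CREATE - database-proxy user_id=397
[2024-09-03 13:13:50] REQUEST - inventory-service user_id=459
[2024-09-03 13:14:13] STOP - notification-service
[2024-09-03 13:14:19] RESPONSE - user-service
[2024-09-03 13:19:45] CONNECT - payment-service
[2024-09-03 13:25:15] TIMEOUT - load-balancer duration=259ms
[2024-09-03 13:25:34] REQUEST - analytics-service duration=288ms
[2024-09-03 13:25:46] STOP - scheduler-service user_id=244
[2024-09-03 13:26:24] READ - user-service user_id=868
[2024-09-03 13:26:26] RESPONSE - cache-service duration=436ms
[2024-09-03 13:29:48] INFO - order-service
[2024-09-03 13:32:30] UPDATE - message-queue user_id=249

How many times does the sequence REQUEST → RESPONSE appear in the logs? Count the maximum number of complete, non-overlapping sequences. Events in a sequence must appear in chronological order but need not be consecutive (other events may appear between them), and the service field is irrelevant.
4

To count sequences:

1. Look for pattern: REQUEST → RESPONSE
2. Greedily scan the log in chronological order, matching each sequence element in turn (ignoring service)
3. Each time the full pattern completes, increment the count and restart matching from the next event
4. Complete non-overlapping sequences found: 4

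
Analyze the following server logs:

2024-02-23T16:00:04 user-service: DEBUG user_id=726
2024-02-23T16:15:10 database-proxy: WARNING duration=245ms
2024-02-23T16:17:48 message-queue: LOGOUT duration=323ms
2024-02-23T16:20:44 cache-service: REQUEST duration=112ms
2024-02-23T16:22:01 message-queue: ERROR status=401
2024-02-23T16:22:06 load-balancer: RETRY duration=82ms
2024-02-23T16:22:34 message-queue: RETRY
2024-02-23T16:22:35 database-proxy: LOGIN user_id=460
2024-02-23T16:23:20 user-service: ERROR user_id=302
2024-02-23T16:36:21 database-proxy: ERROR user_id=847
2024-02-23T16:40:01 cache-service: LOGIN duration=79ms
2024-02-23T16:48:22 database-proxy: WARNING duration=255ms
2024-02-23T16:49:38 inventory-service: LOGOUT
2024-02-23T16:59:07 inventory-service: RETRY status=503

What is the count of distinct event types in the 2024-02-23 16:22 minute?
3

To count unique event types:

1. Filter events in the minute starting at 2024-02-23 16:22
2. Extract event types from matching entries
3. Count unique types: 3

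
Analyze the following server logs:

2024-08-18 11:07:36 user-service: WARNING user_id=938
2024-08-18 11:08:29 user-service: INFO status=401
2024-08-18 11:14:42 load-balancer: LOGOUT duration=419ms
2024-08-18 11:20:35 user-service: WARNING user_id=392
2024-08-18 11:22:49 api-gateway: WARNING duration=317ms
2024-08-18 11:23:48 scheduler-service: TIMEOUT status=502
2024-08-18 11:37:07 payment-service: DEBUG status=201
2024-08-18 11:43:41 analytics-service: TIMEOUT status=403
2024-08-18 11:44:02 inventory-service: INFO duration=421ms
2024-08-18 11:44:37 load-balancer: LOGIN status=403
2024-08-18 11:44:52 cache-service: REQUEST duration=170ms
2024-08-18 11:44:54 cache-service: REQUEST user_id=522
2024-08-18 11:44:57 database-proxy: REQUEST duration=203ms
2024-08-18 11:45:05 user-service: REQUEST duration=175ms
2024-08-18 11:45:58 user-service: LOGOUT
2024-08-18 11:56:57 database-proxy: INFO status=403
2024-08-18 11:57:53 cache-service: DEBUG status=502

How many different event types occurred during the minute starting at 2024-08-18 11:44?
3

To count unique event types:

1. Filter events in the minute starting at 2024-08-18 11:44
2. Extract event types from matching entries
3. Count unique types: 3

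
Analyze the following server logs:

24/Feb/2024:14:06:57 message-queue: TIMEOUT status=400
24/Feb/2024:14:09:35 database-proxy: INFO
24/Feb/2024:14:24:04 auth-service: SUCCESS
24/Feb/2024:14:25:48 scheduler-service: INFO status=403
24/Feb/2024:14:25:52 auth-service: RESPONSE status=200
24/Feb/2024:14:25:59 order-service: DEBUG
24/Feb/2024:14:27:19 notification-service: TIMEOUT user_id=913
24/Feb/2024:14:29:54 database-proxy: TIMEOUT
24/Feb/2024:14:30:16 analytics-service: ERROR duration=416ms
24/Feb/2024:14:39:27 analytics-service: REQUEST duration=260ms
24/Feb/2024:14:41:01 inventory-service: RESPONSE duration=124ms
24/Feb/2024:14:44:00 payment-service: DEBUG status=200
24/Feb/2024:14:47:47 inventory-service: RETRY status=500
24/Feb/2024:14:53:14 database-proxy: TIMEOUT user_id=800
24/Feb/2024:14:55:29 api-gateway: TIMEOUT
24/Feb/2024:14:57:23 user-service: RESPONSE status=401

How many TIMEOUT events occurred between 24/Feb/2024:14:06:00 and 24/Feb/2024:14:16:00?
1

To count events in the time window:

1. Window boundaries: 24/Feb/2024:14:06:00 to 24/Feb/2024:14:16:00
2. Filter for TIMEOUT events within this window
3. Count matching events: 1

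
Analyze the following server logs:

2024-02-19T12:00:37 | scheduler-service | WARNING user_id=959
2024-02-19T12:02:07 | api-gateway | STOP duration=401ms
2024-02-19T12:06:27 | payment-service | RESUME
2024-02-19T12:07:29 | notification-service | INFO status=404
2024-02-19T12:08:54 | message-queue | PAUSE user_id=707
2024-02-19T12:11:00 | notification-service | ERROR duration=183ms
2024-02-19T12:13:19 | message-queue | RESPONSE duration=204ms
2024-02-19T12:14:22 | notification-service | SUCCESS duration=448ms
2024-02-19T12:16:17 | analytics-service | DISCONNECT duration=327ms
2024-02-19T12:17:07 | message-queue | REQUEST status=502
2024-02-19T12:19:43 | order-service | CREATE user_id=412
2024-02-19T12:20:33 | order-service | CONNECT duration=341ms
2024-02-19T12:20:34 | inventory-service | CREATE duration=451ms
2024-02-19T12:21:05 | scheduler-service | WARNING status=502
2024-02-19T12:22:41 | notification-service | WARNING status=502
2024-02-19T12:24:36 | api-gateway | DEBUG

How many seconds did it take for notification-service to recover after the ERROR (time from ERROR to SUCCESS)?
202

To calculate recovery time:

1. Find ERROR event for notification-service: 2024-02-19T12:11:00
2. Find next SUCCESS event for notification-service: 2024-02-19T12:14:22
3. Recovery time: 2024-02-19T12:14:22 - 2024-02-19T12:11:00 = 202 seconds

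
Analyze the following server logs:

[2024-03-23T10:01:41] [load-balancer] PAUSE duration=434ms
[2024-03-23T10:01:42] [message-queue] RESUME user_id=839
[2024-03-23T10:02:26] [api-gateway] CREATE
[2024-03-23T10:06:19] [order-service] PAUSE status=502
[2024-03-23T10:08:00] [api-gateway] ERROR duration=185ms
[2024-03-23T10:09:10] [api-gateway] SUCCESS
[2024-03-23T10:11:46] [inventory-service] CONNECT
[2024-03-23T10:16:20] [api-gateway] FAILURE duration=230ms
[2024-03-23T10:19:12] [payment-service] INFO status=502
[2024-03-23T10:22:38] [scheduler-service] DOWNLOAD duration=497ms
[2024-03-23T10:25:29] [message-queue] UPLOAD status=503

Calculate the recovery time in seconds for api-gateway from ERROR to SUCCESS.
70

To calculate recovery time:

1. Find ERROR event for api-gateway: 2024-03-23T10:08:00
2. Find next SUCCESS event for api-gateway: 2024-03-23T10:09:10
3. Recovery time: 2024-03-23T10:09:10 - 2024-03-23T10:08:00 = 70 seconds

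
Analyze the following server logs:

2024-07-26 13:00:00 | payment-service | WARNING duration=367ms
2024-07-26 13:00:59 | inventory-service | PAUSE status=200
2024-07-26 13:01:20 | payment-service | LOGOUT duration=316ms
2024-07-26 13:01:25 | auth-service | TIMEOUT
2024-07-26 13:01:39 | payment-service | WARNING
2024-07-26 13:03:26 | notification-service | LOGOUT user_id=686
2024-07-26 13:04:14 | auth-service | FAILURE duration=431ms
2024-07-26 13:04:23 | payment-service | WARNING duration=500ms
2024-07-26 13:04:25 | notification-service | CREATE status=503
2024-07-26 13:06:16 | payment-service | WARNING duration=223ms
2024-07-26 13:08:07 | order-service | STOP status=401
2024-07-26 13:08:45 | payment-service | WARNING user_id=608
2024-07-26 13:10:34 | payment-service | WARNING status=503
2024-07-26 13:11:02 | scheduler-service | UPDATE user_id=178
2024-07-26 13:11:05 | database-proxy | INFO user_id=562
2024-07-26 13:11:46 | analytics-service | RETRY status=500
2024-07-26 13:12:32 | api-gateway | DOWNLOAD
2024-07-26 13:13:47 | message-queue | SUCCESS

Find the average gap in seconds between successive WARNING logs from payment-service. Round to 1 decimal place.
126.8

To calculate average interval:

1. Find all WARNING events for payment-service in order
2. Calculate time gaps between consecutive events
3. Compute mean of gaps: 634 / 5 = 126.8 seconds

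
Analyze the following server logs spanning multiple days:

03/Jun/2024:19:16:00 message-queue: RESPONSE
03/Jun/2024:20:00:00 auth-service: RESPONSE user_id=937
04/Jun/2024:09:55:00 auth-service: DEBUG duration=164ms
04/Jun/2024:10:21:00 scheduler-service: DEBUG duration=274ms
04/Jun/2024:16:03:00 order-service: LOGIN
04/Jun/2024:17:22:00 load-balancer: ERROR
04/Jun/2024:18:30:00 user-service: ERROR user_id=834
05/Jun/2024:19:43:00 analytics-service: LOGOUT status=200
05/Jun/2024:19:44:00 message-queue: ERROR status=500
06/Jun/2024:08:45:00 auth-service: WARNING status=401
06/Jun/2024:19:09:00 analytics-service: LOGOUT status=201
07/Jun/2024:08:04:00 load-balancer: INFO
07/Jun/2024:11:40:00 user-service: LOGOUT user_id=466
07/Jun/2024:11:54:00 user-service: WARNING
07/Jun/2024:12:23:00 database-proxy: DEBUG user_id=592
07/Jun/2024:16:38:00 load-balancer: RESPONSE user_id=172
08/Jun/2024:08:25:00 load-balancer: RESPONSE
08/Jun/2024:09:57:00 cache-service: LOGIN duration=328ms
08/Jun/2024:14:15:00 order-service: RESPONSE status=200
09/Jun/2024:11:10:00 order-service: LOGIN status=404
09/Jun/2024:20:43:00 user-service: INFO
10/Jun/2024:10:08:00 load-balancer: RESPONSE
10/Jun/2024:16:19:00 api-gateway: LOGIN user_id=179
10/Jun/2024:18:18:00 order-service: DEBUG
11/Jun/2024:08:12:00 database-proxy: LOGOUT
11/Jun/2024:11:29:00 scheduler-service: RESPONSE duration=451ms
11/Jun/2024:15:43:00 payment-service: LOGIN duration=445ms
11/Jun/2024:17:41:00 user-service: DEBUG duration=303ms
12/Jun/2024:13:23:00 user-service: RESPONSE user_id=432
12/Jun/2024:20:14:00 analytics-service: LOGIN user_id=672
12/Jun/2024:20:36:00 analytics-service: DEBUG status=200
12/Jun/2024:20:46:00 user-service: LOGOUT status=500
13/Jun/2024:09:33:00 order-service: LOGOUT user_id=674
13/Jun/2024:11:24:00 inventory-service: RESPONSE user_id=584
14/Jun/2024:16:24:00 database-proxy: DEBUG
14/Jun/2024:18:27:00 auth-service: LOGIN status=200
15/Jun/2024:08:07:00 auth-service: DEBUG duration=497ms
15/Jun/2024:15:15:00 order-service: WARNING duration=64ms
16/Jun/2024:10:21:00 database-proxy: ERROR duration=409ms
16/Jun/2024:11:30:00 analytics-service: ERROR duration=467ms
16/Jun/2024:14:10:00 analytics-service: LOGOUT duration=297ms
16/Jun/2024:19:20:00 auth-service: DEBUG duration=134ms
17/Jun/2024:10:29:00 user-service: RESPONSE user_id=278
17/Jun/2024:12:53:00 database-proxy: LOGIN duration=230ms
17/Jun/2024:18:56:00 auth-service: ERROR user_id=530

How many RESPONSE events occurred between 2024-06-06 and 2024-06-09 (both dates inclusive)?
3

To filter by date range:

1. Date range: 2024-06-06 through 2024-06-09, both dates inclusive
2. Filter for RESPONSE events whose date falls in this range
3. Count matching events: 3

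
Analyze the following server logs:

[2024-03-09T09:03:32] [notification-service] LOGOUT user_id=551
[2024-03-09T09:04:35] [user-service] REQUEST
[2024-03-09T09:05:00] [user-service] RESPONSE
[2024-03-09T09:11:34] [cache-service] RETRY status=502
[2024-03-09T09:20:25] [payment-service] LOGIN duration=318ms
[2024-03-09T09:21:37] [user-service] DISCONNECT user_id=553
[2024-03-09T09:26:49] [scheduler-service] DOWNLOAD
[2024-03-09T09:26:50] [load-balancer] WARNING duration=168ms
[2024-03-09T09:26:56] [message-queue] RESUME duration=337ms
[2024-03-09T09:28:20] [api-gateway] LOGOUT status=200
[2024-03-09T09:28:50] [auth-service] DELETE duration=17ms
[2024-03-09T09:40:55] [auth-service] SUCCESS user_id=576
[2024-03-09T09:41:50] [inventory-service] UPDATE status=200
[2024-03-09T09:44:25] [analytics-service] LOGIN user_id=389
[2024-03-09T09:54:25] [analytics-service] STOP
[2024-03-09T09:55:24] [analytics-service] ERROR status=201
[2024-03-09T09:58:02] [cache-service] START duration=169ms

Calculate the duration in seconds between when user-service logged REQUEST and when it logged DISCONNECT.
1022

To find the time between events:

1. Locate the first REQUEST event for user-service: 2024-03-09T09:04:35
2. Locate the first DISCONNECT event for user-service: 2024-03-09T09:21:37
3. Calculate the difference: 2024-03-09T09:21:37 - 2024-03-09T09:04:35 = 1022 seconds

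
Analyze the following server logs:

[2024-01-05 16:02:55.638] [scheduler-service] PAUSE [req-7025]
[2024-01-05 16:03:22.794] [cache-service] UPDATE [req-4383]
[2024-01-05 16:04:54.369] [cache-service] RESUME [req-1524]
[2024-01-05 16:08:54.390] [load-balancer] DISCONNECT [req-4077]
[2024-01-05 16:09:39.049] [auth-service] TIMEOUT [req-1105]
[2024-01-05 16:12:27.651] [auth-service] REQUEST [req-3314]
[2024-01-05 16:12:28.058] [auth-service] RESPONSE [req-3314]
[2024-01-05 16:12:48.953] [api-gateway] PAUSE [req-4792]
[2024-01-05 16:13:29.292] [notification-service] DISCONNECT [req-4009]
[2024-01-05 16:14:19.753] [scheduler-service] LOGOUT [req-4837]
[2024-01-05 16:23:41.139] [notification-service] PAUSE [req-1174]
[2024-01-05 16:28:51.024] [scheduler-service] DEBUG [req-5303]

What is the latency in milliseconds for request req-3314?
407

To calculate latency:

1. Find REQUEST with id req-3314: 2024-01-05 16:12:27.651
2. Find RESPONSE with id req-3314: 2024-01-05 16:12:28.058
3. Latency: 2024-01-05 16:12:28.058 - 2024-01-05 16:12:27.651 = 407ms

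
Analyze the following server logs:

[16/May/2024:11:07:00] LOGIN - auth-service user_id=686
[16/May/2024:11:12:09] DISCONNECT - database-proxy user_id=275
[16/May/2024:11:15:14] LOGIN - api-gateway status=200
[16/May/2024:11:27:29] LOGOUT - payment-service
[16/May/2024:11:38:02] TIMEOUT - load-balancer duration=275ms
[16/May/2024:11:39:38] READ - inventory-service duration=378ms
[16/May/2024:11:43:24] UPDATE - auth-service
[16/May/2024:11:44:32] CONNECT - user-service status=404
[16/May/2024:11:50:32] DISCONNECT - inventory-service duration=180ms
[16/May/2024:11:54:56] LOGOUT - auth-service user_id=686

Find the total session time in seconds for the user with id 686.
2876

To calculate session duration:

1. Find LOGIN event for user_id=686: 16/May/2024:11:07:00
2. Find LOGOUT event for user_id=686: 16/May/2024:11:54:56
3. Session duration: 16/May/2024:11:54:56 - 16/May/2024:11:07:00 = 2876 seconds (47 minutes)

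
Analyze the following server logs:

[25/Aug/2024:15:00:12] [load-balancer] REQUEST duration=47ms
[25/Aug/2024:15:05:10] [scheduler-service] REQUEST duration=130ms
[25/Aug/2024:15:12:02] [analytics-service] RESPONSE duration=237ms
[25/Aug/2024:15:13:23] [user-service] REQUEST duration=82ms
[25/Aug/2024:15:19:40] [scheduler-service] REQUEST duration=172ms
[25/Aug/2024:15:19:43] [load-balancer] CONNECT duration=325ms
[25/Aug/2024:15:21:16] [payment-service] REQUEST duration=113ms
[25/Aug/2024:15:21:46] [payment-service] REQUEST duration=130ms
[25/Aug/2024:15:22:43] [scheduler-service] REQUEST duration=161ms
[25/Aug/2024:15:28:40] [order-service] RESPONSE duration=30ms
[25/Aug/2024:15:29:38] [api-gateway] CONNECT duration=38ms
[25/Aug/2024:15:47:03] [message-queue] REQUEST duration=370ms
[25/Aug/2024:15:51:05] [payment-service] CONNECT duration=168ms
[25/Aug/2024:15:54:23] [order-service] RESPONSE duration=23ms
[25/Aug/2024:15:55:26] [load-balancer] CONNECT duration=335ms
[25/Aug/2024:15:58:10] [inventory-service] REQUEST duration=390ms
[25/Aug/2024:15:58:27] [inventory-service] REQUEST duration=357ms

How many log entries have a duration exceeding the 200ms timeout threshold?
6

To count timeouts:

1. Threshold: 200ms
2. Extract duration from each log entry
3. Count entries where duration > 200
4. Timeout count: 6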